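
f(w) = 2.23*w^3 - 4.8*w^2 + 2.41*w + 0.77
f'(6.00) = 185.65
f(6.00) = 324.11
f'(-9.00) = 630.70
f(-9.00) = -2035.39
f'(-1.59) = 34.59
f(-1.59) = -24.16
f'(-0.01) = 2.51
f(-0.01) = 0.75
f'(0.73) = -1.03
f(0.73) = 0.84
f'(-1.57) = 33.97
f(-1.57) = -23.48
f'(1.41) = 2.17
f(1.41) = 0.88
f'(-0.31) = 6.03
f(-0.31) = -0.50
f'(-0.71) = 12.60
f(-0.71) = -4.16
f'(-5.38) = 247.70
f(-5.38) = -498.39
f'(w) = 6.69*w^2 - 9.6*w + 2.41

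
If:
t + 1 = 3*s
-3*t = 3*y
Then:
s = 1/3 - y/3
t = -y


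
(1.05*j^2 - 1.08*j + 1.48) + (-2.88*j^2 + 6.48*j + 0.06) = -1.83*j^2 + 5.4*j + 1.54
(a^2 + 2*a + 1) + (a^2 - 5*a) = 2*a^2 - 3*a + 1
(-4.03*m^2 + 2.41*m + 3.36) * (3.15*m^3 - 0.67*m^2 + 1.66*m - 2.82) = -12.6945*m^5 + 10.2916*m^4 + 2.2795*m^3 + 13.114*m^2 - 1.2186*m - 9.4752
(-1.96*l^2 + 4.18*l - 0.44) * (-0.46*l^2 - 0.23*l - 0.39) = 0.9016*l^4 - 1.472*l^3 + 0.00540000000000004*l^2 - 1.529*l + 0.1716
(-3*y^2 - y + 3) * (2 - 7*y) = 21*y^3 + y^2 - 23*y + 6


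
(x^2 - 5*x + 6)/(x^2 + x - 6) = (x - 3)/(x + 3)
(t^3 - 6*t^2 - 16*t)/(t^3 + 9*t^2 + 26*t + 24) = t*(t - 8)/(t^2 + 7*t + 12)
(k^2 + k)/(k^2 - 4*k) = (k + 1)/(k - 4)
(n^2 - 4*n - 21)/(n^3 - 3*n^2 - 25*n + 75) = (n^2 - 4*n - 21)/(n^3 - 3*n^2 - 25*n + 75)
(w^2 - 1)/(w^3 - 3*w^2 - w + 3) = 1/(w - 3)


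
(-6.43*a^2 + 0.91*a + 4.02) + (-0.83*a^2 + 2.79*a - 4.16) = -7.26*a^2 + 3.7*a - 0.140000000000001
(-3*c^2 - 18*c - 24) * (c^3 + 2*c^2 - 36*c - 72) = -3*c^5 - 24*c^4 + 48*c^3 + 816*c^2 + 2160*c + 1728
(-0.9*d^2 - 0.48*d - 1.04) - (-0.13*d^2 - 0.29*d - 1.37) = -0.77*d^2 - 0.19*d + 0.33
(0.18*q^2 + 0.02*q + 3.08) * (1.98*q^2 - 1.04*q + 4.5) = 0.3564*q^4 - 0.1476*q^3 + 6.8876*q^2 - 3.1132*q + 13.86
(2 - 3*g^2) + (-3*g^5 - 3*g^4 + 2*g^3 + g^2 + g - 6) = -3*g^5 - 3*g^4 + 2*g^3 - 2*g^2 + g - 4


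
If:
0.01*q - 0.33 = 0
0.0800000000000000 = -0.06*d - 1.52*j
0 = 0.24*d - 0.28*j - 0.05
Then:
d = 0.14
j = -0.06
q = 33.00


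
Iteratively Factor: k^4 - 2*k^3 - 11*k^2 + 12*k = (k - 4)*(k^3 + 2*k^2 - 3*k) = (k - 4)*(k - 1)*(k^2 + 3*k) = k*(k - 4)*(k - 1)*(k + 3)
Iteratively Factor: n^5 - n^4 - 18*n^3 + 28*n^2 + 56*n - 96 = (n - 3)*(n^4 + 2*n^3 - 12*n^2 - 8*n + 32) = (n - 3)*(n + 4)*(n^3 - 2*n^2 - 4*n + 8) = (n - 3)*(n - 2)*(n + 4)*(n^2 - 4) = (n - 3)*(n - 2)^2*(n + 4)*(n + 2)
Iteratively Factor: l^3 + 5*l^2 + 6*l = (l)*(l^2 + 5*l + 6) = l*(l + 3)*(l + 2)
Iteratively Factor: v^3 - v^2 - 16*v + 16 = (v + 4)*(v^2 - 5*v + 4) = (v - 1)*(v + 4)*(v - 4)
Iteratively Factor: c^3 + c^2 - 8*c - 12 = (c + 2)*(c^2 - c - 6) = (c - 3)*(c + 2)*(c + 2)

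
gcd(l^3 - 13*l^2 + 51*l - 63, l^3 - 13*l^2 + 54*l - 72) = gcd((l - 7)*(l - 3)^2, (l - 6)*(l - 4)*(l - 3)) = l - 3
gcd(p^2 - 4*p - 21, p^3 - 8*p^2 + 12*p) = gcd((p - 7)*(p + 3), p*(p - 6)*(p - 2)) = 1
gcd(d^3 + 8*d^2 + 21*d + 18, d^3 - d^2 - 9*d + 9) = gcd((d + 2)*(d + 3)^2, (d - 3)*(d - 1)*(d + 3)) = d + 3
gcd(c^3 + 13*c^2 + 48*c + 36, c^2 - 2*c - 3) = c + 1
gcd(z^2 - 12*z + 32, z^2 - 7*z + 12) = z - 4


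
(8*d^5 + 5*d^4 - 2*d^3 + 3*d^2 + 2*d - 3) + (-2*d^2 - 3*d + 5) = 8*d^5 + 5*d^4 - 2*d^3 + d^2 - d + 2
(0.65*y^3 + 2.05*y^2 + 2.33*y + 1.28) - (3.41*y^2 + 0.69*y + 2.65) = 0.65*y^3 - 1.36*y^2 + 1.64*y - 1.37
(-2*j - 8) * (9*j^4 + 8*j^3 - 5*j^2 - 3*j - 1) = -18*j^5 - 88*j^4 - 54*j^3 + 46*j^2 + 26*j + 8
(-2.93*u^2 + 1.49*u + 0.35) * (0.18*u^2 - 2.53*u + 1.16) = -0.5274*u^4 + 7.6811*u^3 - 7.1055*u^2 + 0.8429*u + 0.406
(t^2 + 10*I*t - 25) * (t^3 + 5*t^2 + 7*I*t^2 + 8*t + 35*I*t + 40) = t^5 + 5*t^4 + 17*I*t^4 - 87*t^3 + 85*I*t^3 - 435*t^2 - 95*I*t^2 - 200*t - 475*I*t - 1000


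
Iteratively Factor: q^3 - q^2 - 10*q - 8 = (q - 4)*(q^2 + 3*q + 2) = (q - 4)*(q + 2)*(q + 1)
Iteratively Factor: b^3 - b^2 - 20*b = (b - 5)*(b^2 + 4*b) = b*(b - 5)*(b + 4)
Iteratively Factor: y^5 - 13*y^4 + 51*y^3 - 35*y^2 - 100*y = (y)*(y^4 - 13*y^3 + 51*y^2 - 35*y - 100) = y*(y - 5)*(y^3 - 8*y^2 + 11*y + 20) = y*(y - 5)*(y - 4)*(y^2 - 4*y - 5) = y*(y - 5)^2*(y - 4)*(y + 1)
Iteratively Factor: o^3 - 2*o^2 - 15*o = (o - 5)*(o^2 + 3*o) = (o - 5)*(o + 3)*(o)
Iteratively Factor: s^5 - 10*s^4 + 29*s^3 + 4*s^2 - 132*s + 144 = (s + 2)*(s^4 - 12*s^3 + 53*s^2 - 102*s + 72) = (s - 2)*(s + 2)*(s^3 - 10*s^2 + 33*s - 36) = (s - 4)*(s - 2)*(s + 2)*(s^2 - 6*s + 9) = (s - 4)*(s - 3)*(s - 2)*(s + 2)*(s - 3)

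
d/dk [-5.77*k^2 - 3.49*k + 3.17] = -11.54*k - 3.49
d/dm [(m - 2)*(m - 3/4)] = 2*m - 11/4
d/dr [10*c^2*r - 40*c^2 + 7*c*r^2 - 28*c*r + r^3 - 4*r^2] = 10*c^2 + 14*c*r - 28*c + 3*r^2 - 8*r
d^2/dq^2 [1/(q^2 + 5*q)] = 2*(-q*(q + 5) + (2*q + 5)^2)/(q^3*(q + 5)^3)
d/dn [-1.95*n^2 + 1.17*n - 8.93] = 1.17 - 3.9*n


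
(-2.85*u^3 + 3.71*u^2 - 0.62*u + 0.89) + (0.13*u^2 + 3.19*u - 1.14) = -2.85*u^3 + 3.84*u^2 + 2.57*u - 0.25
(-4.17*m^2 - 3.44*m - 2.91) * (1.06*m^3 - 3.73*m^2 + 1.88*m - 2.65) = -4.4202*m^5 + 11.9077*m^4 + 1.907*m^3 + 15.4376*m^2 + 3.6452*m + 7.7115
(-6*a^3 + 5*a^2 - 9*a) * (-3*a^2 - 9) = 18*a^5 - 15*a^4 + 81*a^3 - 45*a^2 + 81*a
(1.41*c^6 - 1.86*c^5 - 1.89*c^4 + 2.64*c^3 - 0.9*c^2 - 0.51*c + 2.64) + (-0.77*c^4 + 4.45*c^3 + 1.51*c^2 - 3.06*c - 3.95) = 1.41*c^6 - 1.86*c^5 - 2.66*c^4 + 7.09*c^3 + 0.61*c^2 - 3.57*c - 1.31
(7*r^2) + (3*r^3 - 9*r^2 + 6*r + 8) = 3*r^3 - 2*r^2 + 6*r + 8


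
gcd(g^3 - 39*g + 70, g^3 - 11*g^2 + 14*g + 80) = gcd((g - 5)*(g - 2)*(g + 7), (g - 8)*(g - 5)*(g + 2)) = g - 5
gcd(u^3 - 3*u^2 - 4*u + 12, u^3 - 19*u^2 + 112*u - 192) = u - 3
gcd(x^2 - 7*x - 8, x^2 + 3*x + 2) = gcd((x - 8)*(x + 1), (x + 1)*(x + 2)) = x + 1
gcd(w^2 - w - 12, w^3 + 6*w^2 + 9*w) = w + 3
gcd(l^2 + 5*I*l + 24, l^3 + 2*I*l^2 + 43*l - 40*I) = l + 8*I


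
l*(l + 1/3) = l^2 + l/3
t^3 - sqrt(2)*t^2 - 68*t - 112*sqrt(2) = (t - 7*sqrt(2))*(t + 2*sqrt(2))*(t + 4*sqrt(2))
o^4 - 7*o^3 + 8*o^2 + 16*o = o*(o - 4)^2*(o + 1)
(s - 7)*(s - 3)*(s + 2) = s^3 - 8*s^2 + s + 42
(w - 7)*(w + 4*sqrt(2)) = w^2 - 7*w + 4*sqrt(2)*w - 28*sqrt(2)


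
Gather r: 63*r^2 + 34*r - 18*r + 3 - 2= 63*r^2 + 16*r + 1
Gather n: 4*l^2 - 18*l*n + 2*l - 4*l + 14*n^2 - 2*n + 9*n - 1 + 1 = 4*l^2 - 2*l + 14*n^2 + n*(7 - 18*l)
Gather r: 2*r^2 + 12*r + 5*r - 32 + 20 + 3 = 2*r^2 + 17*r - 9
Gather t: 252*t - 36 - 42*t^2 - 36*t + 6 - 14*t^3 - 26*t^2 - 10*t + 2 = -14*t^3 - 68*t^2 + 206*t - 28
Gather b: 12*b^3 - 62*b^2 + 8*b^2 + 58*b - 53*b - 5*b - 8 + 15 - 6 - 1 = 12*b^3 - 54*b^2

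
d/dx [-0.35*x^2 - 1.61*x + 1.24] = -0.7*x - 1.61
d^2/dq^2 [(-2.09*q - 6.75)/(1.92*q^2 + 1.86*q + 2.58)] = (-(2.09*q + 6.75)*(3.84*q + 1.86)*(7.68*q + 3.72) + (24.0768*q + 33.6948)*(1.92*q^2 + 1.86*q + 2.58))/(1.92*q^2 + 1.86*q + 2.58)^3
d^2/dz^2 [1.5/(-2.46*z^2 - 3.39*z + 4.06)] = (18.1548*z^2 + 25.0182*z - 1.5*(4.92*z + 3.39)*(9.84*z + 6.78) - 29.9628)/(2.46*z^2 + 3.39*z - 4.06)^3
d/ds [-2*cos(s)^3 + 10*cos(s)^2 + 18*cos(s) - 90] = 2*(3*cos(s)^2 - 10*cos(s) - 9)*sin(s)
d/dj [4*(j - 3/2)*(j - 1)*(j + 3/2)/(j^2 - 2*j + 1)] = (4*j^2 - 8*j + 9)/(j^2 - 2*j + 1)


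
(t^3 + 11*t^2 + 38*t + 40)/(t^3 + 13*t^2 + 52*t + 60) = (t + 4)/(t + 6)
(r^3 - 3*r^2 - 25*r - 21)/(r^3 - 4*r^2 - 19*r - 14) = (r + 3)/(r + 2)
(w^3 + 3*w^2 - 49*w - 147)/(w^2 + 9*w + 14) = (w^2 - 4*w - 21)/(w + 2)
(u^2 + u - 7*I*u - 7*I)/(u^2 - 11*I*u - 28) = (u + 1)/(u - 4*I)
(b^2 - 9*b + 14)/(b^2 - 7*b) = (b - 2)/b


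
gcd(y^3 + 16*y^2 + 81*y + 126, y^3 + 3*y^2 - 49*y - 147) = y^2 + 10*y + 21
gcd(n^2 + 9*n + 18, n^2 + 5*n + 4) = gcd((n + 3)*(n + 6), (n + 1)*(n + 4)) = 1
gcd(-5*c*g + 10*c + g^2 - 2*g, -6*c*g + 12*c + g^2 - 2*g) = g - 2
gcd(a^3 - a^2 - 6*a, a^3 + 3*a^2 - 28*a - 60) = a + 2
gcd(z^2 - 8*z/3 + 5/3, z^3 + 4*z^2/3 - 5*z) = z - 5/3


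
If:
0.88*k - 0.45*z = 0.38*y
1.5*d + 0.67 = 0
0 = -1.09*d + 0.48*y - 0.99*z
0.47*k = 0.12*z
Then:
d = -0.45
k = 0.10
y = -0.23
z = 0.38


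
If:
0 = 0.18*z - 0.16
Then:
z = 0.89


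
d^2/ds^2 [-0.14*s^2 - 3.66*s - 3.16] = -0.280000000000000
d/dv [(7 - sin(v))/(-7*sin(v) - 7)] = 8*cos(v)/(7*(sin(v) + 1)^2)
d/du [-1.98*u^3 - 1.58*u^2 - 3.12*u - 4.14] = -5.94*u^2 - 3.16*u - 3.12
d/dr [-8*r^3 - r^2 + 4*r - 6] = -24*r^2 - 2*r + 4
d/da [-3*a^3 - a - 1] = -9*a^2 - 1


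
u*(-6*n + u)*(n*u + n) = -6*n^2*u^2 - 6*n^2*u + n*u^3 + n*u^2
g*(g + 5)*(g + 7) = g^3 + 12*g^2 + 35*g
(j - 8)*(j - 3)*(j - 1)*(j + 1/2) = j^4 - 23*j^3/2 + 29*j^2 - 13*j/2 - 12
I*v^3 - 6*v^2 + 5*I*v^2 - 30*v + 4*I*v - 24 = (v + 4)*(v + 6*I)*(I*v + I)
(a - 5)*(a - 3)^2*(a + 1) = a^4 - 10*a^3 + 28*a^2 - 6*a - 45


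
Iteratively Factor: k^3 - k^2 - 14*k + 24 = (k - 3)*(k^2 + 2*k - 8) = (k - 3)*(k - 2)*(k + 4)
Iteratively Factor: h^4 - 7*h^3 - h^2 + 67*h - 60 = (h - 5)*(h^3 - 2*h^2 - 11*h + 12) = (h - 5)*(h - 1)*(h^2 - h - 12) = (h - 5)*(h - 1)*(h + 3)*(h - 4)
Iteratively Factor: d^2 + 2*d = (d + 2)*(d)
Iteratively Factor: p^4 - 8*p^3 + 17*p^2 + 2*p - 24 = (p - 4)*(p^3 - 4*p^2 + p + 6) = (p - 4)*(p + 1)*(p^2 - 5*p + 6) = (p - 4)*(p - 3)*(p + 1)*(p - 2)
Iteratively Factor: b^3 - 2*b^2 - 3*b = (b)*(b^2 - 2*b - 3) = b*(b + 1)*(b - 3)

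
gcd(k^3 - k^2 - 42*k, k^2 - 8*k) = k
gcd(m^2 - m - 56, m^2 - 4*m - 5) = 1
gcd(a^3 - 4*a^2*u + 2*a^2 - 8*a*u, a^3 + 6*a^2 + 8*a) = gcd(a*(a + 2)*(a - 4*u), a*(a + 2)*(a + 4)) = a^2 + 2*a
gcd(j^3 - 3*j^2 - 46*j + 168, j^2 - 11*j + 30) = j - 6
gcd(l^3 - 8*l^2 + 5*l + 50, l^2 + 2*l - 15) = 1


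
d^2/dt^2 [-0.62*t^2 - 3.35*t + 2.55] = -1.24000000000000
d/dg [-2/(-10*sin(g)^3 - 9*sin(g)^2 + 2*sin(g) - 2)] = 4*(-15*sin(g)^2 - 9*sin(g) + 1)*cos(g)/(10*sin(g)^3 + 9*sin(g)^2 - 2*sin(g) + 2)^2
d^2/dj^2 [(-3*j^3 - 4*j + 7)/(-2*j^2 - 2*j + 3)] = 46*(2*j^3 - 6*j^2 + 3*j - 2)/(8*j^6 + 24*j^5 - 12*j^4 - 64*j^3 + 18*j^2 + 54*j - 27)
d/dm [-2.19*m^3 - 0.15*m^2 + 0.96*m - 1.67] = -6.57*m^2 - 0.3*m + 0.96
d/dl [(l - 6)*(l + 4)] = 2*l - 2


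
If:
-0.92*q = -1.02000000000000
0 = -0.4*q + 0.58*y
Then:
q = 1.11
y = 0.76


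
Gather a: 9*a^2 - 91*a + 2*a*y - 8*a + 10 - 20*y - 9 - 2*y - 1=9*a^2 + a*(2*y - 99) - 22*y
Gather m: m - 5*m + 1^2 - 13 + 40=28 - 4*m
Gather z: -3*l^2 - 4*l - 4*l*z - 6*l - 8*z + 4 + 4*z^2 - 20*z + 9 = -3*l^2 - 10*l + 4*z^2 + z*(-4*l - 28) + 13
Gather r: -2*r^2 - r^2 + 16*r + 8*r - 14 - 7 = -3*r^2 + 24*r - 21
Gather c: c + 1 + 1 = c + 2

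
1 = 1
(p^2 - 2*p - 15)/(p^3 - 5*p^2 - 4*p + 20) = (p + 3)/(p^2 - 4)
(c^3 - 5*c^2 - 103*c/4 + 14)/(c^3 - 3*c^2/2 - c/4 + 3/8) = 2*(2*c^2 - 9*c - 56)/(4*c^2 - 4*c - 3)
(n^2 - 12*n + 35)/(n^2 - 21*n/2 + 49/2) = 2*(n - 5)/(2*n - 7)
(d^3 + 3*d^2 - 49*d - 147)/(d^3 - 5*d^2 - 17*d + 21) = (d + 7)/(d - 1)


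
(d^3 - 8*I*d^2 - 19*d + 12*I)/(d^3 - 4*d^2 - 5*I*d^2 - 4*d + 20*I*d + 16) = (d - 3*I)/(d - 4)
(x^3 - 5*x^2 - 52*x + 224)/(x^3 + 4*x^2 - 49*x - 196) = (x^2 - 12*x + 32)/(x^2 - 3*x - 28)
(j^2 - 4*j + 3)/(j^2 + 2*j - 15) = (j - 1)/(j + 5)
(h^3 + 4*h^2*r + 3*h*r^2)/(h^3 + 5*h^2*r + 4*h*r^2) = (h + 3*r)/(h + 4*r)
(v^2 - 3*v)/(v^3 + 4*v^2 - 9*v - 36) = v/(v^2 + 7*v + 12)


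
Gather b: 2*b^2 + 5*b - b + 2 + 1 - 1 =2*b^2 + 4*b + 2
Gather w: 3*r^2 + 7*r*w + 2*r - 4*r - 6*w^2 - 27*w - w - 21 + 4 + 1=3*r^2 - 2*r - 6*w^2 + w*(7*r - 28) - 16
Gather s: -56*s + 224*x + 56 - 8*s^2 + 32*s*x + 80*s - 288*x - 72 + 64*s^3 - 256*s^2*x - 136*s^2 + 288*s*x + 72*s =64*s^3 + s^2*(-256*x - 144) + s*(320*x + 96) - 64*x - 16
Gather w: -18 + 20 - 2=0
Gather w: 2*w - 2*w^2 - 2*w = -2*w^2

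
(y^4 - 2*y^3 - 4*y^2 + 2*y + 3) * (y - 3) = y^5 - 5*y^4 + 2*y^3 + 14*y^2 - 3*y - 9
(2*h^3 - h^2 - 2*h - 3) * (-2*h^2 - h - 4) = -4*h^5 - 3*h^3 + 12*h^2 + 11*h + 12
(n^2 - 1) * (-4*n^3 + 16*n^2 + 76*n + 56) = -4*n^5 + 16*n^4 + 80*n^3 + 40*n^2 - 76*n - 56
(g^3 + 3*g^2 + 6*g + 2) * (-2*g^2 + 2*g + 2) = -2*g^5 - 4*g^4 - 4*g^3 + 14*g^2 + 16*g + 4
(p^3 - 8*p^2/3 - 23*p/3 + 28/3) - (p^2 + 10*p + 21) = p^3 - 11*p^2/3 - 53*p/3 - 35/3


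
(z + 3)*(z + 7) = z^2 + 10*z + 21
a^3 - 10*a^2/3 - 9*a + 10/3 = (a - 5)*(a - 1/3)*(a + 2)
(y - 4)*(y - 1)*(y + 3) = y^3 - 2*y^2 - 11*y + 12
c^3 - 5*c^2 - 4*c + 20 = (c - 5)*(c - 2)*(c + 2)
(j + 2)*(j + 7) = j^2 + 9*j + 14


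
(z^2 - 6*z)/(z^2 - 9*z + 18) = z/(z - 3)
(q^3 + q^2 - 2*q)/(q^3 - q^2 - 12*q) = (-q^2 - q + 2)/(-q^2 + q + 12)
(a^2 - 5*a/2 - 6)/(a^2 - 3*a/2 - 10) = (2*a + 3)/(2*a + 5)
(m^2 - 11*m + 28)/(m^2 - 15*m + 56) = (m - 4)/(m - 8)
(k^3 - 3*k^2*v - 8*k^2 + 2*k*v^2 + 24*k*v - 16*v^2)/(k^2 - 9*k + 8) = (k^2 - 3*k*v + 2*v^2)/(k - 1)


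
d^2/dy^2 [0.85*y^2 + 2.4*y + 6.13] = 1.70000000000000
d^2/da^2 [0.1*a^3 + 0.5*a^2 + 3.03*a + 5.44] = 0.6*a + 1.0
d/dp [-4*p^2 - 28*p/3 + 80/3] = -8*p - 28/3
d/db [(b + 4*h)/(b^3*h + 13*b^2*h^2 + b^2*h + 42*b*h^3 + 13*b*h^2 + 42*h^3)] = (b^3 + 13*b^2*h + b^2 + 42*b*h^2 + 13*b*h + 42*h^2 - (b + 4*h)*(3*b^2 + 26*b*h + 2*b + 42*h^2 + 13*h))/(h*(b^3 + 13*b^2*h + b^2 + 42*b*h^2 + 13*b*h + 42*h^2)^2)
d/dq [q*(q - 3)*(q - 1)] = 3*q^2 - 8*q + 3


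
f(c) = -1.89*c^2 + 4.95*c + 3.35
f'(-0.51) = 6.88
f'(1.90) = -2.23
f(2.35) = 4.54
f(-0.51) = 0.33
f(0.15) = 4.05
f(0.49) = 5.32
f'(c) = 4.95 - 3.78*c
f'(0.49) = 3.10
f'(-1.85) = 11.94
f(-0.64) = -0.59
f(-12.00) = -328.21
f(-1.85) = -12.28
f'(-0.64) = 7.37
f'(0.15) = 4.38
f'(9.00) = -29.07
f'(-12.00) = 50.31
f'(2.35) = -3.93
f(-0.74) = -1.35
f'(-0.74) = 7.75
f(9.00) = -105.19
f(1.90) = 5.93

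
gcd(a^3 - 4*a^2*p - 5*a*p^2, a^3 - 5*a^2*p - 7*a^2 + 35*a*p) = -a^2 + 5*a*p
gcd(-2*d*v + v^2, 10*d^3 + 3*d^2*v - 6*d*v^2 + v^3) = -2*d + v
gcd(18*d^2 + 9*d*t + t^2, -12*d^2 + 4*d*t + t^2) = 6*d + t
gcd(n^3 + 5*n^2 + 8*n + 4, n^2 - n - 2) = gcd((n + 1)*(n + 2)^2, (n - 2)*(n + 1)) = n + 1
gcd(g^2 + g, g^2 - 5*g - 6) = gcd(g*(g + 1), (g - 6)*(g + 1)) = g + 1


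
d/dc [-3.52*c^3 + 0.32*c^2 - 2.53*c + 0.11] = -10.56*c^2 + 0.64*c - 2.53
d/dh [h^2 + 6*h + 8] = 2*h + 6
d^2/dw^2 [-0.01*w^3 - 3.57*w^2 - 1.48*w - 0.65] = -0.06*w - 7.14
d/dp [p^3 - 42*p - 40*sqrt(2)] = 3*p^2 - 42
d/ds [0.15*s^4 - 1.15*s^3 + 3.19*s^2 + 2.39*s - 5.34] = 0.6*s^3 - 3.45*s^2 + 6.38*s + 2.39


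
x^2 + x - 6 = (x - 2)*(x + 3)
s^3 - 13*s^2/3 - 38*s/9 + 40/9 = (s - 5)*(s - 2/3)*(s + 4/3)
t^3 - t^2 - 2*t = t*(t - 2)*(t + 1)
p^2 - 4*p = p*(p - 4)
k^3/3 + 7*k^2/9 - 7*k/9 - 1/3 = (k/3 + 1)*(k - 1)*(k + 1/3)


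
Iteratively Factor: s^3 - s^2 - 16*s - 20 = (s + 2)*(s^2 - 3*s - 10) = (s + 2)^2*(s - 5)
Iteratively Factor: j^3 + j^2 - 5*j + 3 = (j - 1)*(j^2 + 2*j - 3) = (j - 1)^2*(j + 3)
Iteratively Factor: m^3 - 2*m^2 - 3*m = (m - 3)*(m^2 + m) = m*(m - 3)*(m + 1)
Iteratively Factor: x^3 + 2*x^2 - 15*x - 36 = (x + 3)*(x^2 - x - 12) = (x - 4)*(x + 3)*(x + 3)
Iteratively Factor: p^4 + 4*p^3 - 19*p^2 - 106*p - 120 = (p + 4)*(p^3 - 19*p - 30) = (p + 2)*(p + 4)*(p^2 - 2*p - 15) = (p + 2)*(p + 3)*(p + 4)*(p - 5)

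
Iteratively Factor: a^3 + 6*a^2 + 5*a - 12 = (a + 4)*(a^2 + 2*a - 3) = (a + 3)*(a + 4)*(a - 1)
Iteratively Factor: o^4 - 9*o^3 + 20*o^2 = (o)*(o^3 - 9*o^2 + 20*o) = o*(o - 5)*(o^2 - 4*o) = o*(o - 5)*(o - 4)*(o)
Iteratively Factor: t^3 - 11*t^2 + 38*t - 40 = (t - 2)*(t^2 - 9*t + 20) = (t - 4)*(t - 2)*(t - 5)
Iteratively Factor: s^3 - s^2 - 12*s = (s)*(s^2 - s - 12) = s*(s + 3)*(s - 4)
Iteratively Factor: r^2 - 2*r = (r - 2)*(r)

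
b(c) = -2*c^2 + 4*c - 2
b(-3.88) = -47.63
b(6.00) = -50.00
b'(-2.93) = 15.72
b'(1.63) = -2.52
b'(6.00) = -20.00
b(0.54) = -0.42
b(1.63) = -0.79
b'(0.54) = 1.84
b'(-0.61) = 6.44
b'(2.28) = -5.12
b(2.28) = -3.28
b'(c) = 4 - 4*c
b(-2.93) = -30.89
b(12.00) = -242.00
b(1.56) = -0.63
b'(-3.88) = 19.52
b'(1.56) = -2.24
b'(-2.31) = 13.24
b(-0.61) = -5.18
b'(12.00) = -44.00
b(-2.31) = -21.91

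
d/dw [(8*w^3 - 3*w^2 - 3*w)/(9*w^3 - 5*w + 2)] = (27*w^4 - 26*w^3 + 63*w^2 - 12*w - 6)/(81*w^6 - 90*w^4 + 36*w^3 + 25*w^2 - 20*w + 4)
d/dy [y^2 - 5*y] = 2*y - 5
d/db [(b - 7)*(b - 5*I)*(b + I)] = 3*b^2 + b*(-14 - 8*I) + 5 + 28*I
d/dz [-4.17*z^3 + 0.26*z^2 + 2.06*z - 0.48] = -12.51*z^2 + 0.52*z + 2.06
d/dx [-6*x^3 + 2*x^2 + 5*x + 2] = -18*x^2 + 4*x + 5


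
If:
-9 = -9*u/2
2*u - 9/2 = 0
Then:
No Solution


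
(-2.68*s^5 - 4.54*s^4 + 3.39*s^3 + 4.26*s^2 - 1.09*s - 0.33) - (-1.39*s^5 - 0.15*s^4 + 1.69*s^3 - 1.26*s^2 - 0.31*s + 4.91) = -1.29*s^5 - 4.39*s^4 + 1.7*s^3 + 5.52*s^2 - 0.78*s - 5.24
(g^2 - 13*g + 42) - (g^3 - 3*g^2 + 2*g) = -g^3 + 4*g^2 - 15*g + 42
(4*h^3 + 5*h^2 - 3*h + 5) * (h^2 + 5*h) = 4*h^5 + 25*h^4 + 22*h^3 - 10*h^2 + 25*h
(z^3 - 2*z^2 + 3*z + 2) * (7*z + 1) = 7*z^4 - 13*z^3 + 19*z^2 + 17*z + 2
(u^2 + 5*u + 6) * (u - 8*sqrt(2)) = u^3 - 8*sqrt(2)*u^2 + 5*u^2 - 40*sqrt(2)*u + 6*u - 48*sqrt(2)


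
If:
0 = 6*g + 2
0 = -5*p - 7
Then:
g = -1/3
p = -7/5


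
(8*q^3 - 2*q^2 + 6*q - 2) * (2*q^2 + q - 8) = 16*q^5 + 4*q^4 - 54*q^3 + 18*q^2 - 50*q + 16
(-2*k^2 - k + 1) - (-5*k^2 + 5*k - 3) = 3*k^2 - 6*k + 4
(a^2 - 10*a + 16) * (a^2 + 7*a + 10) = a^4 - 3*a^3 - 44*a^2 + 12*a + 160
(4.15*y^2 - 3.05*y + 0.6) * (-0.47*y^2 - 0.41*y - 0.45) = -1.9505*y^4 - 0.268*y^3 - 0.899*y^2 + 1.1265*y - 0.27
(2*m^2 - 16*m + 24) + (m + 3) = 2*m^2 - 15*m + 27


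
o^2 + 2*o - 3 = (o - 1)*(o + 3)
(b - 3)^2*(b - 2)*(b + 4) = b^4 - 4*b^3 - 11*b^2 + 66*b - 72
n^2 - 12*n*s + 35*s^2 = (n - 7*s)*(n - 5*s)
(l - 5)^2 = l^2 - 10*l + 25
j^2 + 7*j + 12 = (j + 3)*(j + 4)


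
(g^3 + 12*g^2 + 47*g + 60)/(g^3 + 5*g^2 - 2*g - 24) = (g + 5)/(g - 2)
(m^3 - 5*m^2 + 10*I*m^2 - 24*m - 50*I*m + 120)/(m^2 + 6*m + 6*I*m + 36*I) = (m^2 + m*(-5 + 4*I) - 20*I)/(m + 6)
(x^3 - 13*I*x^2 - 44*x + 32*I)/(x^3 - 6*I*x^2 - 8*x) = (x^2 - 9*I*x - 8)/(x*(x - 2*I))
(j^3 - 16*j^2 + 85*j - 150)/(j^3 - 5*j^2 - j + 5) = (j^2 - 11*j + 30)/(j^2 - 1)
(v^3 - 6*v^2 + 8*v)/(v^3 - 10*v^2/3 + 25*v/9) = 9*(v^2 - 6*v + 8)/(9*v^2 - 30*v + 25)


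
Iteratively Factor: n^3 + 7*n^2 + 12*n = (n)*(n^2 + 7*n + 12) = n*(n + 3)*(n + 4)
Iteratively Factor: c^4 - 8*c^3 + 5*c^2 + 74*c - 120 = (c - 2)*(c^3 - 6*c^2 - 7*c + 60) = (c - 5)*(c - 2)*(c^2 - c - 12) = (c - 5)*(c - 2)*(c + 3)*(c - 4)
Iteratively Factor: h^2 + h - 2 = (h - 1)*(h + 2)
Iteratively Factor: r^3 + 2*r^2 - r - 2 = (r + 1)*(r^2 + r - 2) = (r + 1)*(r + 2)*(r - 1)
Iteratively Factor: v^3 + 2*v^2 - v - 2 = (v + 2)*(v^2 - 1) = (v + 1)*(v + 2)*(v - 1)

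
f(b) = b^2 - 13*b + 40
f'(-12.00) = -37.00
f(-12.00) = 340.00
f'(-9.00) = -31.00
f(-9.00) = 238.00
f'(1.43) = -10.14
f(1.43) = 23.45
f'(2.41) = -8.18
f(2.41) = 14.48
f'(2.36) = -8.28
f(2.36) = 14.89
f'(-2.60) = -18.20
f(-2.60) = 80.56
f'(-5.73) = -24.46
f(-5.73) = 147.32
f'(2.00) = -9.00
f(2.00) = 18.00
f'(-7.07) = -27.14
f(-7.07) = 181.89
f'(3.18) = -6.64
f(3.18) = 8.77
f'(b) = 2*b - 13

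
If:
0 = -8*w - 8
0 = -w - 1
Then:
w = -1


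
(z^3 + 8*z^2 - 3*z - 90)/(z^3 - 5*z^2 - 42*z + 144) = (z + 5)/(z - 8)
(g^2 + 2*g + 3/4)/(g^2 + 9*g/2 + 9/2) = (g + 1/2)/(g + 3)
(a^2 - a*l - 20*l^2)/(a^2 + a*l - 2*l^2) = (a^2 - a*l - 20*l^2)/(a^2 + a*l - 2*l^2)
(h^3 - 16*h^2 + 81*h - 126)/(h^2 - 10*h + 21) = h - 6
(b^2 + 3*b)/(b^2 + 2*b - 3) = b/(b - 1)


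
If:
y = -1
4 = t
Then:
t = 4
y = -1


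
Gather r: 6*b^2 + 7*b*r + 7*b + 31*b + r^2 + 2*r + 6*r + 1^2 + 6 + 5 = 6*b^2 + 38*b + r^2 + r*(7*b + 8) + 12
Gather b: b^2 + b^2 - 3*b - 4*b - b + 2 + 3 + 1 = 2*b^2 - 8*b + 6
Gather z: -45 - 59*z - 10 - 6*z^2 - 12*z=-6*z^2 - 71*z - 55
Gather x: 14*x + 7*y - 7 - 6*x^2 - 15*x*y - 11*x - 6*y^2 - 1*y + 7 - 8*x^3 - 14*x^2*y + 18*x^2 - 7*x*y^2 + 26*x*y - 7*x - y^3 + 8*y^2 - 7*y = -8*x^3 + x^2*(12 - 14*y) + x*(-7*y^2 + 11*y - 4) - y^3 + 2*y^2 - y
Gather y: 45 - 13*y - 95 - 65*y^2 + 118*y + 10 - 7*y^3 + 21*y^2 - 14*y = -7*y^3 - 44*y^2 + 91*y - 40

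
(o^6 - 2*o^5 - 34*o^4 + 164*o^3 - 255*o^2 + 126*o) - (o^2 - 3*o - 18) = o^6 - 2*o^5 - 34*o^4 + 164*o^3 - 256*o^2 + 129*o + 18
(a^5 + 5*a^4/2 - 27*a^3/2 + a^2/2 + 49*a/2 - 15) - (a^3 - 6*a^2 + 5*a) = a^5 + 5*a^4/2 - 29*a^3/2 + 13*a^2/2 + 39*a/2 - 15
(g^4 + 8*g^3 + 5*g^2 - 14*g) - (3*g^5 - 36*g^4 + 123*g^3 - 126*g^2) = -3*g^5 + 37*g^4 - 115*g^3 + 131*g^2 - 14*g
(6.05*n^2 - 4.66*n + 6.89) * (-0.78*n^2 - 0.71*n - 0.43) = -4.719*n^4 - 0.660699999999999*n^3 - 4.6671*n^2 - 2.8881*n - 2.9627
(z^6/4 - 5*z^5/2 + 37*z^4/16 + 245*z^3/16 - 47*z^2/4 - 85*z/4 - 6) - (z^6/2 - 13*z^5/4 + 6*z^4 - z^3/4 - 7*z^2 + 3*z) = -z^6/4 + 3*z^5/4 - 59*z^4/16 + 249*z^3/16 - 19*z^2/4 - 97*z/4 - 6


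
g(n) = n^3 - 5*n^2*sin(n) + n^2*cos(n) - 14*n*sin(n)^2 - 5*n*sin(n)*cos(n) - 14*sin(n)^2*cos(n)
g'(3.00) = 54.03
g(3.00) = 13.27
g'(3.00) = 54.03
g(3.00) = 13.27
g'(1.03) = -28.57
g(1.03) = -21.08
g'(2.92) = 52.21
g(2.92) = 9.02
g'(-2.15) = 24.73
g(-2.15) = 38.25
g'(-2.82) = 100.12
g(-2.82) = -7.90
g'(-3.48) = 82.86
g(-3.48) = -72.29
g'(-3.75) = 66.30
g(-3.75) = -92.35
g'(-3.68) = 70.19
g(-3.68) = -87.58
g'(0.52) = -24.14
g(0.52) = -6.21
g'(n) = -n^2*sin(n) - 5*n^2*cos(n) + 3*n^2 + 5*n*sin(n)^2 - 28*n*sin(n)*cos(n) - 10*n*sin(n) - 5*n*cos(n)^2 + 2*n*cos(n) + 14*sin(n)^3 - 14*sin(n)^2 - 28*sin(n)*cos(n)^2 - 5*sin(n)*cos(n)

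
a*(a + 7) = a^2 + 7*a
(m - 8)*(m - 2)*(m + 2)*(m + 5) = m^4 - 3*m^3 - 44*m^2 + 12*m + 160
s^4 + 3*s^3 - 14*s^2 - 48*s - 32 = (s - 4)*(s + 1)*(s + 2)*(s + 4)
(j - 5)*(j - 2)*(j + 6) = j^3 - j^2 - 32*j + 60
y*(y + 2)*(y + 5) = y^3 + 7*y^2 + 10*y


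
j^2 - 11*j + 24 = (j - 8)*(j - 3)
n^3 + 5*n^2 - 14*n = n*(n - 2)*(n + 7)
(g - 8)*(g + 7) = g^2 - g - 56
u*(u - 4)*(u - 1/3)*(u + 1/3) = u^4 - 4*u^3 - u^2/9 + 4*u/9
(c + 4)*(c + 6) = c^2 + 10*c + 24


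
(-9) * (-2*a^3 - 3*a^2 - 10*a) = 18*a^3 + 27*a^2 + 90*a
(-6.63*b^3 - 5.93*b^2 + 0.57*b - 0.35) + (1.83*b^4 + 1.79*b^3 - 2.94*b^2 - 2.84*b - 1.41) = 1.83*b^4 - 4.84*b^3 - 8.87*b^2 - 2.27*b - 1.76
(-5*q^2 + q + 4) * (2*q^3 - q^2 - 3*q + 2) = -10*q^5 + 7*q^4 + 22*q^3 - 17*q^2 - 10*q + 8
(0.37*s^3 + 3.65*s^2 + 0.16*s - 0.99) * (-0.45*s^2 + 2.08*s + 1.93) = -0.1665*s^5 - 0.8729*s^4 + 8.2341*s^3 + 7.8228*s^2 - 1.7504*s - 1.9107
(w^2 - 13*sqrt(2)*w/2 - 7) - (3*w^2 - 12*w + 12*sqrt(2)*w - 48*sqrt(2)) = -2*w^2 - 37*sqrt(2)*w/2 + 12*w - 7 + 48*sqrt(2)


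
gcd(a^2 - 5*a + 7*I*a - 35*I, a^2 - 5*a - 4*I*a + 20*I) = a - 5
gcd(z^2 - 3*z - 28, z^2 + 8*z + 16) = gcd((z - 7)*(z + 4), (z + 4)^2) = z + 4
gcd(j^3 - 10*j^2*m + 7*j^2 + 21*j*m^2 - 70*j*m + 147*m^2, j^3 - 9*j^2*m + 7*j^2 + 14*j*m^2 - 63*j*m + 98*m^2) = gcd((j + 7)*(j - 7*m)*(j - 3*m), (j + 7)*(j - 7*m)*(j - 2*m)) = j^2 - 7*j*m + 7*j - 49*m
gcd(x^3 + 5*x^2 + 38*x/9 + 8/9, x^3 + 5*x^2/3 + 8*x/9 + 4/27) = x^2 + x + 2/9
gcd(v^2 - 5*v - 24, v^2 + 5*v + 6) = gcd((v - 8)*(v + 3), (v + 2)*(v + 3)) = v + 3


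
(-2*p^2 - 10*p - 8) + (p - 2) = -2*p^2 - 9*p - 10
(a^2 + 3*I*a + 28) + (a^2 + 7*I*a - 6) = 2*a^2 + 10*I*a + 22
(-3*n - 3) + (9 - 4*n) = 6 - 7*n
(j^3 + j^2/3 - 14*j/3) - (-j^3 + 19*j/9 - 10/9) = 2*j^3 + j^2/3 - 61*j/9 + 10/9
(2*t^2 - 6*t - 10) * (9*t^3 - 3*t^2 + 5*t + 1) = 18*t^5 - 60*t^4 - 62*t^3 + 2*t^2 - 56*t - 10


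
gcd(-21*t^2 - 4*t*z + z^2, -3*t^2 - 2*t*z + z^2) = 1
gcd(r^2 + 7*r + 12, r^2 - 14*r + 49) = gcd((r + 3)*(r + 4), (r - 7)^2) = 1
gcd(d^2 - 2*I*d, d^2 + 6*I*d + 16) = d - 2*I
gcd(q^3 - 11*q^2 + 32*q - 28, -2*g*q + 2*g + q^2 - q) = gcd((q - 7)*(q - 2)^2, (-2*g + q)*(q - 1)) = 1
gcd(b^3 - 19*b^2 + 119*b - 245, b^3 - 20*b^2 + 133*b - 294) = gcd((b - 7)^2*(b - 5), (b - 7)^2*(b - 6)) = b^2 - 14*b + 49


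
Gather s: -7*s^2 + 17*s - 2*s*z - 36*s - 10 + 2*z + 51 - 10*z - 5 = -7*s^2 + s*(-2*z - 19) - 8*z + 36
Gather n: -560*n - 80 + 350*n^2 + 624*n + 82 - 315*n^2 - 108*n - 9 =35*n^2 - 44*n - 7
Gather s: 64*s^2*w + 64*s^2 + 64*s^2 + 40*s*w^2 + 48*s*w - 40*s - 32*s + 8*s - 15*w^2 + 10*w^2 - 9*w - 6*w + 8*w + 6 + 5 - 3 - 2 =s^2*(64*w + 128) + s*(40*w^2 + 48*w - 64) - 5*w^2 - 7*w + 6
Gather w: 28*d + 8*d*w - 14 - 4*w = 28*d + w*(8*d - 4) - 14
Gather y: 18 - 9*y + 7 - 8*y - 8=17 - 17*y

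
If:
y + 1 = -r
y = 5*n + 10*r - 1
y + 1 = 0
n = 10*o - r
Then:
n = 0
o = 0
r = 0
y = -1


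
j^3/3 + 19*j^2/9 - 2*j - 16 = (j/3 + 1)*(j - 8/3)*(j + 6)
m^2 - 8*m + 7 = (m - 7)*(m - 1)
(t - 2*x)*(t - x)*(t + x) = t^3 - 2*t^2*x - t*x^2 + 2*x^3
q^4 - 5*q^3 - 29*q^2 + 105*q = q*(q - 7)*(q - 3)*(q + 5)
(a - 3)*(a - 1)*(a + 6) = a^3 + 2*a^2 - 21*a + 18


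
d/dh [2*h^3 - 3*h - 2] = 6*h^2 - 3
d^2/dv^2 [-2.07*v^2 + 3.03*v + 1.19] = -4.14000000000000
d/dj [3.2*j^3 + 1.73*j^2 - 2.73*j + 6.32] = 9.6*j^2 + 3.46*j - 2.73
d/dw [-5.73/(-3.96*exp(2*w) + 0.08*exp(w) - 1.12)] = (0.4584 - 45.3816*exp(w))*exp(w)/(3.96*exp(2*w) - 0.08*exp(w) + 1.12)^2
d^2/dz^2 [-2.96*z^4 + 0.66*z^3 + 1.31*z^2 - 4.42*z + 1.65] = -35.52*z^2 + 3.96*z + 2.62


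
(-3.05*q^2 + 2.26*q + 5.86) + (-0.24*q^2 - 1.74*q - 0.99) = -3.29*q^2 + 0.52*q + 4.87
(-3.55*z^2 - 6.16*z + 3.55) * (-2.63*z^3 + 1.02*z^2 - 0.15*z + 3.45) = 9.3365*z^5 + 12.5798*z^4 - 15.0872*z^3 - 7.7025*z^2 - 21.7845*z + 12.2475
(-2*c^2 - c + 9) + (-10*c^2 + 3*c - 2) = -12*c^2 + 2*c + 7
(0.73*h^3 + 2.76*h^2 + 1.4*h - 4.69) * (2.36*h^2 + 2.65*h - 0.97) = 1.7228*h^5 + 8.4481*h^4 + 9.9099*h^3 - 10.0356*h^2 - 13.7865*h + 4.5493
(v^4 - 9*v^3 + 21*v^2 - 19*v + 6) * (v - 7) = v^5 - 16*v^4 + 84*v^3 - 166*v^2 + 139*v - 42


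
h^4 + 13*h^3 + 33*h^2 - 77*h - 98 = (h - 2)*(h + 1)*(h + 7)^2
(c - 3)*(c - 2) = c^2 - 5*c + 6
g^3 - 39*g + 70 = (g - 5)*(g - 2)*(g + 7)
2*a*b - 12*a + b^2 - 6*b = (2*a + b)*(b - 6)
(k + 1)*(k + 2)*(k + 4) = k^3 + 7*k^2 + 14*k + 8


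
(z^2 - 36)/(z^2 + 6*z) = (z - 6)/z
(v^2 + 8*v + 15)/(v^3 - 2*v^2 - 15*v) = (v + 5)/(v*(v - 5))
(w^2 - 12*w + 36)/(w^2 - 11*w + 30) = (w - 6)/(w - 5)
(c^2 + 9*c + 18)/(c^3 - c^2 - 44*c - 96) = (c + 6)/(c^2 - 4*c - 32)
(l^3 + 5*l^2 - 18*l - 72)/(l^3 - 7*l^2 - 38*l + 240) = (l^2 - l - 12)/(l^2 - 13*l + 40)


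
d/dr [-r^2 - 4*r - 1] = -2*r - 4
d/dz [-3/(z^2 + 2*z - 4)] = 6*(z + 1)/(z^2 + 2*z - 4)^2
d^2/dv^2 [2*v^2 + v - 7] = 4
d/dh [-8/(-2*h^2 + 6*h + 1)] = 16*(3 - 2*h)/(-2*h^2 + 6*h + 1)^2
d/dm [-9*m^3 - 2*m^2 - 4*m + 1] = -27*m^2 - 4*m - 4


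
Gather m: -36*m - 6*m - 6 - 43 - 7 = -42*m - 56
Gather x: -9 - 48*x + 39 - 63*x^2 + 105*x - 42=-63*x^2 + 57*x - 12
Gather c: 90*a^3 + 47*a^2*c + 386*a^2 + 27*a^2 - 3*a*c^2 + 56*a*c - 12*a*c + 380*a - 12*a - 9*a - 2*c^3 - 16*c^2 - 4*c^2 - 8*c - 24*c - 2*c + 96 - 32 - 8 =90*a^3 + 413*a^2 + 359*a - 2*c^3 + c^2*(-3*a - 20) + c*(47*a^2 + 44*a - 34) + 56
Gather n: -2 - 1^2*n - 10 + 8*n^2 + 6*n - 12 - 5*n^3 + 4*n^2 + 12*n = -5*n^3 + 12*n^2 + 17*n - 24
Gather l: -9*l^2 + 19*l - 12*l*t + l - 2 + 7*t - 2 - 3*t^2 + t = -9*l^2 + l*(20 - 12*t) - 3*t^2 + 8*t - 4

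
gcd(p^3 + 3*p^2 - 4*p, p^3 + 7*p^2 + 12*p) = p^2 + 4*p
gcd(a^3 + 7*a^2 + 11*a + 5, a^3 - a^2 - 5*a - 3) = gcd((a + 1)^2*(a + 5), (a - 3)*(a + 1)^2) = a^2 + 2*a + 1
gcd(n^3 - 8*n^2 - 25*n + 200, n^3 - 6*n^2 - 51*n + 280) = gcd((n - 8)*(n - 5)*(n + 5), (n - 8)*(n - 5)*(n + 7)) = n^2 - 13*n + 40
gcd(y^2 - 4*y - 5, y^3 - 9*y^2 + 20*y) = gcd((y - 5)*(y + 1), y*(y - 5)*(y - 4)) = y - 5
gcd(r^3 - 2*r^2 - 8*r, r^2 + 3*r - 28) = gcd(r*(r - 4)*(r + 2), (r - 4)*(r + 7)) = r - 4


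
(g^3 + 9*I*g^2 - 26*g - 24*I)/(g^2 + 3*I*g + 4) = (g^2 + 5*I*g - 6)/(g - I)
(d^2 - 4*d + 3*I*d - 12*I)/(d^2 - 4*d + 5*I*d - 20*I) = (d + 3*I)/(d + 5*I)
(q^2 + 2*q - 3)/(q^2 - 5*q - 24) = (q - 1)/(q - 8)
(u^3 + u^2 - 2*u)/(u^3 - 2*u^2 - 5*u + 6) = u/(u - 3)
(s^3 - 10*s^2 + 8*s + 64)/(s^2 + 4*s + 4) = (s^2 - 12*s + 32)/(s + 2)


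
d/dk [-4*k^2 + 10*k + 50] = 10 - 8*k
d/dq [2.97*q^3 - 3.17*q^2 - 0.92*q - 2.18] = 8.91*q^2 - 6.34*q - 0.92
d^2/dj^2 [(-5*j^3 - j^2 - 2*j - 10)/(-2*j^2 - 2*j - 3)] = 2*(-6*j^3 + 192*j^2 + 219*j - 23)/(8*j^6 + 24*j^5 + 60*j^4 + 80*j^3 + 90*j^2 + 54*j + 27)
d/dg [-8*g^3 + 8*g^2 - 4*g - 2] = -24*g^2 + 16*g - 4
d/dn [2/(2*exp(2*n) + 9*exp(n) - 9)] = (-8*exp(n) - 18)*exp(n)/(2*exp(2*n) + 9*exp(n) - 9)^2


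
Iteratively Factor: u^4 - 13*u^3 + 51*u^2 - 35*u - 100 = (u - 5)*(u^3 - 8*u^2 + 11*u + 20) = (u - 5)^2*(u^2 - 3*u - 4) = (u - 5)^2*(u + 1)*(u - 4)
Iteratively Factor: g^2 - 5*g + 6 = (g - 3)*(g - 2)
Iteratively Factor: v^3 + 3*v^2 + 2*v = (v + 2)*(v^2 + v) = v*(v + 2)*(v + 1)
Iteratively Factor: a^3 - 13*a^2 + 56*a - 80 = (a - 4)*(a^2 - 9*a + 20) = (a - 4)^2*(a - 5)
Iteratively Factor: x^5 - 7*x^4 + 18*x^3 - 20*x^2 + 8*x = (x - 2)*(x^4 - 5*x^3 + 8*x^2 - 4*x) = x*(x - 2)*(x^3 - 5*x^2 + 8*x - 4) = x*(x - 2)^2*(x^2 - 3*x + 2) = x*(x - 2)^3*(x - 1)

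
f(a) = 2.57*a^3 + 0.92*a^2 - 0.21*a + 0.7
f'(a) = 7.71*a^2 + 1.84*a - 0.21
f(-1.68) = -8.54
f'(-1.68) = 18.46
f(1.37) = 8.75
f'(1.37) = 16.78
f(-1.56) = -6.49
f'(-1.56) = 15.68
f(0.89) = 3.05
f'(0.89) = 7.53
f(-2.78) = -46.82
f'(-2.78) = 54.26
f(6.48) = 737.26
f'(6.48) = 335.46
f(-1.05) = -1.04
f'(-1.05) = 6.36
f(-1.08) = -1.24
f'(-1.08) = 6.80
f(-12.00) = -4305.26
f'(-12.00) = 1087.95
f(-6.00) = -520.04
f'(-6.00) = 266.31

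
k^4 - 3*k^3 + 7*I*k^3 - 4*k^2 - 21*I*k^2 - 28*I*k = k*(k - 4)*(k + 1)*(k + 7*I)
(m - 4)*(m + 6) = m^2 + 2*m - 24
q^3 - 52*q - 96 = (q - 8)*(q + 2)*(q + 6)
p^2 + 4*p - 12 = (p - 2)*(p + 6)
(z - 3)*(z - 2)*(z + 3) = z^3 - 2*z^2 - 9*z + 18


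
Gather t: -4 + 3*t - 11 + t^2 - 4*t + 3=t^2 - t - 12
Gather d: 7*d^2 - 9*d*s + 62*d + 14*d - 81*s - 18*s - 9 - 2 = 7*d^2 + d*(76 - 9*s) - 99*s - 11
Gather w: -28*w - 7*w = -35*w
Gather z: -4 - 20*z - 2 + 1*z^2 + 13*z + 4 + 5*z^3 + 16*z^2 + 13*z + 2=5*z^3 + 17*z^2 + 6*z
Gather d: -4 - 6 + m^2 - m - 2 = m^2 - m - 12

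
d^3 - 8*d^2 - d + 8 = (d - 8)*(d - 1)*(d + 1)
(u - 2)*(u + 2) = u^2 - 4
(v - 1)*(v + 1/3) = v^2 - 2*v/3 - 1/3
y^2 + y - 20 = (y - 4)*(y + 5)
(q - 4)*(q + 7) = q^2 + 3*q - 28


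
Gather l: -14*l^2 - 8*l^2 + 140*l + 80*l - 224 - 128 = -22*l^2 + 220*l - 352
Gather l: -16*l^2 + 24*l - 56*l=-16*l^2 - 32*l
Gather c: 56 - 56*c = 56 - 56*c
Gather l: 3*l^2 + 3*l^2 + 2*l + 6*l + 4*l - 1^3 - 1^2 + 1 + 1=6*l^2 + 12*l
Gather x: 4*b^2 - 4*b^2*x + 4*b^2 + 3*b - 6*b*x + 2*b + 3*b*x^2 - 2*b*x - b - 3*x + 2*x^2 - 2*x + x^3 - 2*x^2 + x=8*b^2 + 3*b*x^2 + 4*b + x^3 + x*(-4*b^2 - 8*b - 4)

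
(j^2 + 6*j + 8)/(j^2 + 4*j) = (j + 2)/j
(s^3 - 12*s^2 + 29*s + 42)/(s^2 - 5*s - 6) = s - 7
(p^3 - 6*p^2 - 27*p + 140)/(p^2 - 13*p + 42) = (p^2 + p - 20)/(p - 6)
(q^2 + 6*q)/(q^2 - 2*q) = (q + 6)/(q - 2)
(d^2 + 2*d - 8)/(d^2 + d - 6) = (d + 4)/(d + 3)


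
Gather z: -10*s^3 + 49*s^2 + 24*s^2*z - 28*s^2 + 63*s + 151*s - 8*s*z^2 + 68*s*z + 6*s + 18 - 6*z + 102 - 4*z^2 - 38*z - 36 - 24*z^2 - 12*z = -10*s^3 + 21*s^2 + 220*s + z^2*(-8*s - 28) + z*(24*s^2 + 68*s - 56) + 84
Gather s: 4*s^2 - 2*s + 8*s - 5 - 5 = 4*s^2 + 6*s - 10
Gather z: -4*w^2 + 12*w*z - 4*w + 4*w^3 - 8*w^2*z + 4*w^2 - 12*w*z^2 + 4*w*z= 4*w^3 - 12*w*z^2 - 4*w + z*(-8*w^2 + 16*w)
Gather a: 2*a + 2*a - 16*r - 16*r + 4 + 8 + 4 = 4*a - 32*r + 16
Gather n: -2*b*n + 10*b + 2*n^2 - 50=-2*b*n + 10*b + 2*n^2 - 50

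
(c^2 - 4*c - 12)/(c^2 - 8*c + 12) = (c + 2)/(c - 2)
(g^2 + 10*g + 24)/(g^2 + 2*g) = (g^2 + 10*g + 24)/(g*(g + 2))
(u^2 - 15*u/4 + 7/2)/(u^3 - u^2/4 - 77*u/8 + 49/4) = 2/(2*u + 7)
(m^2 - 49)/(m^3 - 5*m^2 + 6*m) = (m^2 - 49)/(m*(m^2 - 5*m + 6))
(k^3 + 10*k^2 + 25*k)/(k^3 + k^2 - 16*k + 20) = k*(k + 5)/(k^2 - 4*k + 4)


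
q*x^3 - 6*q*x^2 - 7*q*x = x*(x - 7)*(q*x + q)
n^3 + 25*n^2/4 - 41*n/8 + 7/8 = (n - 1/2)*(n - 1/4)*(n + 7)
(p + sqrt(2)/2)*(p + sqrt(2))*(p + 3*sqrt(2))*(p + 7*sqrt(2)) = p^4 + 23*sqrt(2)*p^3/2 + 73*p^2 + 73*sqrt(2)*p + 42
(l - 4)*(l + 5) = l^2 + l - 20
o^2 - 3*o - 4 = (o - 4)*(o + 1)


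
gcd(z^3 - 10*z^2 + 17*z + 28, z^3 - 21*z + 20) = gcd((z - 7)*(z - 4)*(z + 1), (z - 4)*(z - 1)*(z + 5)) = z - 4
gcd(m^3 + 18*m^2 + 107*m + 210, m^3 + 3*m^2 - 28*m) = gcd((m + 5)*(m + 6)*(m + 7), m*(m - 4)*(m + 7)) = m + 7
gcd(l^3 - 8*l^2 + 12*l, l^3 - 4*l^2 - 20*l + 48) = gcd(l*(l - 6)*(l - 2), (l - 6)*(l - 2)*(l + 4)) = l^2 - 8*l + 12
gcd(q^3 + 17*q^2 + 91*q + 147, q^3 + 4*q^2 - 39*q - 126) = q^2 + 10*q + 21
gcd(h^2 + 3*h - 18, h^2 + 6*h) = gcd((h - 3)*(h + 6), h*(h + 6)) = h + 6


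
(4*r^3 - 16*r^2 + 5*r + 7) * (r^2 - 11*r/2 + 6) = 4*r^5 - 38*r^4 + 117*r^3 - 233*r^2/2 - 17*r/2 + 42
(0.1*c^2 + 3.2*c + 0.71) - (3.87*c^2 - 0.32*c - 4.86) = -3.77*c^2 + 3.52*c + 5.57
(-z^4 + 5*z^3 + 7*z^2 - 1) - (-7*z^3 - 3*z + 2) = -z^4 + 12*z^3 + 7*z^2 + 3*z - 3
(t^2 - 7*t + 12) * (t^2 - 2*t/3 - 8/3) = t^4 - 23*t^3/3 + 14*t^2 + 32*t/3 - 32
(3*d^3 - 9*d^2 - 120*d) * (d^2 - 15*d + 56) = 3*d^5 - 54*d^4 + 183*d^3 + 1296*d^2 - 6720*d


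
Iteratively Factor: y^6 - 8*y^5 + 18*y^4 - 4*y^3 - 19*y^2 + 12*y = (y)*(y^5 - 8*y^4 + 18*y^3 - 4*y^2 - 19*y + 12) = y*(y - 3)*(y^4 - 5*y^3 + 3*y^2 + 5*y - 4) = y*(y - 3)*(y + 1)*(y^3 - 6*y^2 + 9*y - 4) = y*(y - 4)*(y - 3)*(y + 1)*(y^2 - 2*y + 1) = y*(y - 4)*(y - 3)*(y - 1)*(y + 1)*(y - 1)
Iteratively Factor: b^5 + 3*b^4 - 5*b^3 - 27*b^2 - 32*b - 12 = (b - 3)*(b^4 + 6*b^3 + 13*b^2 + 12*b + 4) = (b - 3)*(b + 1)*(b^3 + 5*b^2 + 8*b + 4) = (b - 3)*(b + 1)*(b + 2)*(b^2 + 3*b + 2) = (b - 3)*(b + 1)*(b + 2)^2*(b + 1)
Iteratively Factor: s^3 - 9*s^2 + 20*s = (s - 5)*(s^2 - 4*s) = (s - 5)*(s - 4)*(s)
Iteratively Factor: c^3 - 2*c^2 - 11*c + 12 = (c - 1)*(c^2 - c - 12) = (c - 1)*(c + 3)*(c - 4)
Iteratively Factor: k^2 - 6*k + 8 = (k - 2)*(k - 4)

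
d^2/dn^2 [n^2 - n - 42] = 2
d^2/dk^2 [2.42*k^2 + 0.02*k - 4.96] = 4.84000000000000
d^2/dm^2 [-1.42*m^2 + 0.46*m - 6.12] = -2.84000000000000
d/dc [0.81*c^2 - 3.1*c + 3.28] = 1.62*c - 3.1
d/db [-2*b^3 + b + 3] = 1 - 6*b^2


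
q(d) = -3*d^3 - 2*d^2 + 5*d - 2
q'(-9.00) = -688.00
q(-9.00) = 1978.00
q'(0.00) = 5.00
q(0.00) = -2.00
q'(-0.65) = 3.80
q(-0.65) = -5.27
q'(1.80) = -31.36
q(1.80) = -16.98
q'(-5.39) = -234.91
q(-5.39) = 382.72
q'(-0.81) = 2.34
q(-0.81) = -5.77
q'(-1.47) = -8.57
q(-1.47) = -4.14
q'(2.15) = -45.20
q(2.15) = -30.31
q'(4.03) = -157.29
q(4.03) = -210.68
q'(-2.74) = -51.61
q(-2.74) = 31.00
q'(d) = -9*d^2 - 4*d + 5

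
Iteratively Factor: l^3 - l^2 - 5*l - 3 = (l + 1)*(l^2 - 2*l - 3) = (l + 1)^2*(l - 3)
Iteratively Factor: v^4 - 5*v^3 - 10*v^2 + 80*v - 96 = (v - 3)*(v^3 - 2*v^2 - 16*v + 32) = (v - 4)*(v - 3)*(v^2 + 2*v - 8) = (v - 4)*(v - 3)*(v + 4)*(v - 2)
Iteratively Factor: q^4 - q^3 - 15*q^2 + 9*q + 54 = (q - 3)*(q^3 + 2*q^2 - 9*q - 18) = (q - 3)*(q + 3)*(q^2 - q - 6) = (q - 3)^2*(q + 3)*(q + 2)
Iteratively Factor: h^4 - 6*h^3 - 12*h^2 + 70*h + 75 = (h + 1)*(h^3 - 7*h^2 - 5*h + 75) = (h - 5)*(h + 1)*(h^2 - 2*h - 15) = (h - 5)*(h + 1)*(h + 3)*(h - 5)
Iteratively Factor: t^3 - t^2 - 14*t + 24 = (t - 2)*(t^2 + t - 12) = (t - 3)*(t - 2)*(t + 4)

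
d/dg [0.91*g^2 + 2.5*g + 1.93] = 1.82*g + 2.5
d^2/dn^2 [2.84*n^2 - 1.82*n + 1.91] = 5.68000000000000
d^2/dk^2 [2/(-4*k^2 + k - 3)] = 4*(16*k^2 - 4*k - (8*k - 1)^2 + 12)/(4*k^2 - k + 3)^3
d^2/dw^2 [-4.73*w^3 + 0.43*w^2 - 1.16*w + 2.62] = 0.86 - 28.38*w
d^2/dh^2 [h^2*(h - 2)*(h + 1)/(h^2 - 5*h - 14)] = 2*(h^6 - 15*h^5 + 33*h^4 + 511*h^3 + 882*h^2 - 588*h - 392)/(h^6 - 15*h^5 + 33*h^4 + 295*h^3 - 462*h^2 - 2940*h - 2744)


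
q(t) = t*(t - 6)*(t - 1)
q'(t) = t*(t - 6) + t*(t - 1) + (t - 6)*(t - 1) = 3*t^2 - 14*t + 6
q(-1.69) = -34.96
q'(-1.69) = 38.23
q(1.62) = -4.40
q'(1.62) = -8.81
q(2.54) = -13.53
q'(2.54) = -10.21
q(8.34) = 143.24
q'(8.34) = 97.91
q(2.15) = -9.52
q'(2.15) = -10.23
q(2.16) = -9.62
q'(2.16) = -10.24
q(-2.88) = -99.23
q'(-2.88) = 71.20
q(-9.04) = -1365.05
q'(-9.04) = 377.72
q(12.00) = 792.00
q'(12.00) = 270.00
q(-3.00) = -108.00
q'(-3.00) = 75.00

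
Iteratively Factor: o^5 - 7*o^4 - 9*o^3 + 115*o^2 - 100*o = (o + 4)*(o^4 - 11*o^3 + 35*o^2 - 25*o) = o*(o + 4)*(o^3 - 11*o^2 + 35*o - 25) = o*(o - 1)*(o + 4)*(o^2 - 10*o + 25) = o*(o - 5)*(o - 1)*(o + 4)*(o - 5)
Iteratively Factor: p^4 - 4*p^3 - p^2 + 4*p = (p + 1)*(p^3 - 5*p^2 + 4*p) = (p - 1)*(p + 1)*(p^2 - 4*p) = (p - 4)*(p - 1)*(p + 1)*(p)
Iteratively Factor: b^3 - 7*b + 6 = (b - 2)*(b^2 + 2*b - 3) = (b - 2)*(b - 1)*(b + 3)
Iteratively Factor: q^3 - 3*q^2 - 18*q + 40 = (q - 5)*(q^2 + 2*q - 8) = (q - 5)*(q + 4)*(q - 2)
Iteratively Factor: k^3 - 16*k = (k - 4)*(k^2 + 4*k) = (k - 4)*(k + 4)*(k)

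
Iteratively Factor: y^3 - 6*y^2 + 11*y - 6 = (y - 2)*(y^2 - 4*y + 3) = (y - 2)*(y - 1)*(y - 3)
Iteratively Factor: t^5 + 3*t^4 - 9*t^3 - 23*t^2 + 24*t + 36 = (t - 2)*(t^4 + 5*t^3 + t^2 - 21*t - 18) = (t - 2)*(t + 3)*(t^3 + 2*t^2 - 5*t - 6) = (t - 2)^2*(t + 3)*(t^2 + 4*t + 3) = (t - 2)^2*(t + 3)^2*(t + 1)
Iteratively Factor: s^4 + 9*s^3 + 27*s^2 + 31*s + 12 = (s + 4)*(s^3 + 5*s^2 + 7*s + 3) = (s + 3)*(s + 4)*(s^2 + 2*s + 1) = (s + 1)*(s + 3)*(s + 4)*(s + 1)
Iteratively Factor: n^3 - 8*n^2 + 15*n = (n - 3)*(n^2 - 5*n) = (n - 5)*(n - 3)*(n)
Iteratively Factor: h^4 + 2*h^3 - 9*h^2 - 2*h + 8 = (h - 1)*(h^3 + 3*h^2 - 6*h - 8) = (h - 1)*(h + 1)*(h^2 + 2*h - 8) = (h - 2)*(h - 1)*(h + 1)*(h + 4)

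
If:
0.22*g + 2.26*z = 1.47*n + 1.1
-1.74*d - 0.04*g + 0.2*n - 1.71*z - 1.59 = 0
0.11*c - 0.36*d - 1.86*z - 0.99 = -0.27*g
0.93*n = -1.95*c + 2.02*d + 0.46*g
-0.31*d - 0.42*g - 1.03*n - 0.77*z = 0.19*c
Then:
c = -0.26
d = -0.97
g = 2.15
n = -0.50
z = -0.05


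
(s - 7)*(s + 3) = s^2 - 4*s - 21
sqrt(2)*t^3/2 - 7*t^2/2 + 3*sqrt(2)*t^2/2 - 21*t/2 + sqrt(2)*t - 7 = (t + 2)*(t - 7*sqrt(2)/2)*(sqrt(2)*t/2 + sqrt(2)/2)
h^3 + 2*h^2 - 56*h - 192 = (h - 8)*(h + 4)*(h + 6)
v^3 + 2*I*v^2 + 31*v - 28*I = (v - 4*I)*(v - I)*(v + 7*I)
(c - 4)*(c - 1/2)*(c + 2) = c^3 - 5*c^2/2 - 7*c + 4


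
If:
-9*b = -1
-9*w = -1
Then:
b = 1/9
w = 1/9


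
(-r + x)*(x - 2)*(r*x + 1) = -r^2*x^2 + 2*r^2*x + r*x^3 - 2*r*x^2 - r*x + 2*r + x^2 - 2*x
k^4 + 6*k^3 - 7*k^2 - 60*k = k*(k - 3)*(k + 4)*(k + 5)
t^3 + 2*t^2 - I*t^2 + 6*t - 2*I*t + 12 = (t + 2)*(t - 3*I)*(t + 2*I)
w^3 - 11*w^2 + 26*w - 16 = (w - 8)*(w - 2)*(w - 1)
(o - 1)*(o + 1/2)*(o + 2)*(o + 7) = o^4 + 17*o^3/2 + 9*o^2 - 23*o/2 - 7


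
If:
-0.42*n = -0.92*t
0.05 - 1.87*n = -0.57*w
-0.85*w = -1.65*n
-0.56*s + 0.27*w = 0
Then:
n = 0.07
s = 0.06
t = 0.03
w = 0.13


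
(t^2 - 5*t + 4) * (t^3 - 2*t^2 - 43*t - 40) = t^5 - 7*t^4 - 29*t^3 + 167*t^2 + 28*t - 160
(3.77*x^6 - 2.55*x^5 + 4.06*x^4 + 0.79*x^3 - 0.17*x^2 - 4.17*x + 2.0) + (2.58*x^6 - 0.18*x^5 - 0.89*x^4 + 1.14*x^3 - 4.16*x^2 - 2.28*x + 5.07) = 6.35*x^6 - 2.73*x^5 + 3.17*x^4 + 1.93*x^3 - 4.33*x^2 - 6.45*x + 7.07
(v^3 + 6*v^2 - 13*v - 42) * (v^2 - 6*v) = v^5 - 49*v^3 + 36*v^2 + 252*v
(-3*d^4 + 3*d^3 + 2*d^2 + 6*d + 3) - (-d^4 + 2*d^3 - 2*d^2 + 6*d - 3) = -2*d^4 + d^3 + 4*d^2 + 6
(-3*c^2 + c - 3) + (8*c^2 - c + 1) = 5*c^2 - 2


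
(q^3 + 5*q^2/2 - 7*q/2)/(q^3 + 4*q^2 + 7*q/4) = 2*(q - 1)/(2*q + 1)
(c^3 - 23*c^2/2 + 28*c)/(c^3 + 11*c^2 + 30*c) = (c^2 - 23*c/2 + 28)/(c^2 + 11*c + 30)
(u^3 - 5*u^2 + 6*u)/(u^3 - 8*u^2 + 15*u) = (u - 2)/(u - 5)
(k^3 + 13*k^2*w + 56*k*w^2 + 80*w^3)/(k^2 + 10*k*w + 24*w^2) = (k^2 + 9*k*w + 20*w^2)/(k + 6*w)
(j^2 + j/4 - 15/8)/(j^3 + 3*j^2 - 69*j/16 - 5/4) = 2*(2*j + 3)/(4*j^2 + 17*j + 4)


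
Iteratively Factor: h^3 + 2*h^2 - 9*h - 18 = (h + 3)*(h^2 - h - 6) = (h - 3)*(h + 3)*(h + 2)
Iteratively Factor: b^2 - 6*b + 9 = (b - 3)*(b - 3)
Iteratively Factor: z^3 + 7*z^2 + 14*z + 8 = (z + 1)*(z^2 + 6*z + 8) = (z + 1)*(z + 4)*(z + 2)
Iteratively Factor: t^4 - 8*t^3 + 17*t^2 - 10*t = (t - 5)*(t^3 - 3*t^2 + 2*t) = t*(t - 5)*(t^2 - 3*t + 2) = t*(t - 5)*(t - 1)*(t - 2)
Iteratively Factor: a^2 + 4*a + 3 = (a + 1)*(a + 3)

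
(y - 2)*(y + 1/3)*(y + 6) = y^3 + 13*y^2/3 - 32*y/3 - 4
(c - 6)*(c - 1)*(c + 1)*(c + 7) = c^4 + c^3 - 43*c^2 - c + 42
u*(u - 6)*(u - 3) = u^3 - 9*u^2 + 18*u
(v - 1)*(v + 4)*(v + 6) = v^3 + 9*v^2 + 14*v - 24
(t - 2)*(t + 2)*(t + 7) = t^3 + 7*t^2 - 4*t - 28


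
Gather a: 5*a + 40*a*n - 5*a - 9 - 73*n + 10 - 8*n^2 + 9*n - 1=40*a*n - 8*n^2 - 64*n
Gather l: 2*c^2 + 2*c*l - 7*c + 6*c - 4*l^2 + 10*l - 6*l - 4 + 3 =2*c^2 - c - 4*l^2 + l*(2*c + 4) - 1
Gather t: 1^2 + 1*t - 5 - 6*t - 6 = -5*t - 10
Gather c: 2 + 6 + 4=12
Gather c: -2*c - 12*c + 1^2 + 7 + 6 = 14 - 14*c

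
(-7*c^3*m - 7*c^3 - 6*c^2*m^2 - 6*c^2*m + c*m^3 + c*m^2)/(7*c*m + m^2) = c*(-7*c^2*m - 7*c^2 - 6*c*m^2 - 6*c*m + m^3 + m^2)/(m*(7*c + m))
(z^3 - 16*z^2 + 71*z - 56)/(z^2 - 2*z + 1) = (z^2 - 15*z + 56)/(z - 1)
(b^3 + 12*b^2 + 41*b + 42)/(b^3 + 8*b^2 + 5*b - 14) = (b + 3)/(b - 1)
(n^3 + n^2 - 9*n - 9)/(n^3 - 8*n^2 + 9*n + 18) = (n + 3)/(n - 6)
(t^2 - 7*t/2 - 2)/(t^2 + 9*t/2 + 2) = (t - 4)/(t + 4)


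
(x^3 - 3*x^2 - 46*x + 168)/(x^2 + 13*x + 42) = (x^2 - 10*x + 24)/(x + 6)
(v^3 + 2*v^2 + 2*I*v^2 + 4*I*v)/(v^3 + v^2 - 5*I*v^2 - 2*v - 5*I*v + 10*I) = v*(v + 2*I)/(v^2 - v*(1 + 5*I) + 5*I)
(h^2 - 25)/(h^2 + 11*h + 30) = (h - 5)/(h + 6)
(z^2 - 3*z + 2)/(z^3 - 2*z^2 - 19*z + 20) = (z - 2)/(z^2 - z - 20)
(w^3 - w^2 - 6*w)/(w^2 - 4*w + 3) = w*(w + 2)/(w - 1)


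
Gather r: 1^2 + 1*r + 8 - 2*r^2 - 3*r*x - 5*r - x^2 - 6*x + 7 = -2*r^2 + r*(-3*x - 4) - x^2 - 6*x + 16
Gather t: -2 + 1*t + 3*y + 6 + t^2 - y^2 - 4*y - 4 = t^2 + t - y^2 - y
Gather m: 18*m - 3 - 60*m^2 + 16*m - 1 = -60*m^2 + 34*m - 4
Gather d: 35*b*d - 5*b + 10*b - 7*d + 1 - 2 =5*b + d*(35*b - 7) - 1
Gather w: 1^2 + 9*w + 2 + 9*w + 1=18*w + 4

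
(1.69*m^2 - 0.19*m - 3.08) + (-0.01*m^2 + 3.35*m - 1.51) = 1.68*m^2 + 3.16*m - 4.59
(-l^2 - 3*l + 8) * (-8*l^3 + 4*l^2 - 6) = 8*l^5 + 20*l^4 - 76*l^3 + 38*l^2 + 18*l - 48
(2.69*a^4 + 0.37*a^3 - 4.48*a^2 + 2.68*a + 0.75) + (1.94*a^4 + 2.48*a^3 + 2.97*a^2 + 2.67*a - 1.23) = 4.63*a^4 + 2.85*a^3 - 1.51*a^2 + 5.35*a - 0.48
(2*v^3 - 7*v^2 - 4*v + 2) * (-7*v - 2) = -14*v^4 + 45*v^3 + 42*v^2 - 6*v - 4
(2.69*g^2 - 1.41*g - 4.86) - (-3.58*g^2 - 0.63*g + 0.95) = 6.27*g^2 - 0.78*g - 5.81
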